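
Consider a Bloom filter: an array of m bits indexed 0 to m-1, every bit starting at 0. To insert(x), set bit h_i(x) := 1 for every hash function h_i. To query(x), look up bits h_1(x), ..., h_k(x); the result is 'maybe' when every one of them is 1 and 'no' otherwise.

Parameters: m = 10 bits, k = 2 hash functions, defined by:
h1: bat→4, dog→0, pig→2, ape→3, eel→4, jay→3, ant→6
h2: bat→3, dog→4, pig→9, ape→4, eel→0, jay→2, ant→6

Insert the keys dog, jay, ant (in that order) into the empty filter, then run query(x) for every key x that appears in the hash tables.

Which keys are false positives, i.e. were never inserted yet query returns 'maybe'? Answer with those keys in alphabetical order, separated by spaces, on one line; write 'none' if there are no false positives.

Start: bits=0000000000
After insert 'dog': sets bits 0 4 -> bits=1000100000
After insert 'jay': sets bits 2 3 -> bits=1011100000
After insert 'ant': sets bits 6 -> bits=1011101000
Not inserted: ape bat eel pig — query each against bits=1011101000:
query ape: checks bit3=1, bit4=1 (all 1) -> maybe => FALSE POSITIVE
query bat: checks bit3=1, bit4=1 (all 1) -> maybe => FALSE POSITIVE
query eel: checks bit0=1, bit4=1 (all 1) -> maybe => FALSE POSITIVE
query pig: checks bit2=1, bit9=0 (has a 0) -> no => not a false positive
False positives (alphabetical): ape bat eel

Answer: ape bat eel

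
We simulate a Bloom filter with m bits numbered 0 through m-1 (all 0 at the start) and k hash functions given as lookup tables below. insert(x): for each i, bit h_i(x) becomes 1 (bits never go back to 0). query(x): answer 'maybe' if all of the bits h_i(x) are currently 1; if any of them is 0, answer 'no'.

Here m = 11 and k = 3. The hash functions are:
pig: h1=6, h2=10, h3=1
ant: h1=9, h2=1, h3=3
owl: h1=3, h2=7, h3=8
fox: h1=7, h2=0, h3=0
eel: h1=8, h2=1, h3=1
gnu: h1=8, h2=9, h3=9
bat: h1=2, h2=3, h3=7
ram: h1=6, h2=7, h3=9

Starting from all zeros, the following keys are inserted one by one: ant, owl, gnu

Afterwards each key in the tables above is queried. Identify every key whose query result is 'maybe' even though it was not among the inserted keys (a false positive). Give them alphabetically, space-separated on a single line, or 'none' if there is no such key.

Start: bits=00000000000
After insert 'ant': sets bits 1 3 9 -> bits=01010000010
After insert 'owl': sets bits 3 7 8 -> bits=01010001110
After insert 'gnu': sets bits 8 9 -> bits=01010001110
Not inserted: bat eel fox pig ram — query each against bits=01010001110:
query bat: checks bit2=0, bit3=1, bit7=1 (has a 0) -> no => not a false positive
query eel: checks bit1=1, bit8=1 (all 1) -> maybe => FALSE POSITIVE
query fox: checks bit0=0, bit7=1 (has a 0) -> no => not a false positive
query pig: checks bit1=1, bit6=0, bit10=0 (has a 0) -> no => not a false positive
query ram: checks bit6=0, bit7=1, bit9=1 (has a 0) -> no => not a false positive
False positives (alphabetical): eel

Answer: eel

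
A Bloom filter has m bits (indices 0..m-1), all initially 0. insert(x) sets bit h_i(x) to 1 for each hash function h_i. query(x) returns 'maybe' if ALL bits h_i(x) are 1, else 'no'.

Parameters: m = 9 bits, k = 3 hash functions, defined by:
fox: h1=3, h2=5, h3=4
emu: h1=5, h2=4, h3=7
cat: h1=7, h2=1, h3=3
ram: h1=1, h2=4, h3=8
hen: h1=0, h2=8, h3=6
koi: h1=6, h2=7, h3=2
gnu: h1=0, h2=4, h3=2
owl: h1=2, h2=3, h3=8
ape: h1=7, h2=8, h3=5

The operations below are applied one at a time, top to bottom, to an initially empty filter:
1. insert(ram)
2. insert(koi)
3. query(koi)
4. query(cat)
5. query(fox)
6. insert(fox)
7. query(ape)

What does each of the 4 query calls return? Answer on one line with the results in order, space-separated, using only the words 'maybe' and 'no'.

Answer: maybe no no maybe

Derivation:
Start: bits=000000000
Op 1: insert ram -> sets bits 1 4 8 -> bits=010010001
Op 2: insert koi -> sets bits 2 6 7 -> bits=011010111
Op 3: query koi -> checks bit2=1, bit6=1, bit7=1 (all 1) -> maybe
Op 4: query cat -> checks bit1=1, bit3=0, bit7=1 (has a 0) -> no
Op 5: query fox -> checks bit3=0, bit4=1, bit5=0 (has a 0) -> no
Op 6: insert fox -> sets bits 3 4 5 -> bits=011111111
Op 7: query ape -> checks bit5=1, bit7=1, bit8=1 (all 1) -> maybe
Query results in order: maybe no no maybe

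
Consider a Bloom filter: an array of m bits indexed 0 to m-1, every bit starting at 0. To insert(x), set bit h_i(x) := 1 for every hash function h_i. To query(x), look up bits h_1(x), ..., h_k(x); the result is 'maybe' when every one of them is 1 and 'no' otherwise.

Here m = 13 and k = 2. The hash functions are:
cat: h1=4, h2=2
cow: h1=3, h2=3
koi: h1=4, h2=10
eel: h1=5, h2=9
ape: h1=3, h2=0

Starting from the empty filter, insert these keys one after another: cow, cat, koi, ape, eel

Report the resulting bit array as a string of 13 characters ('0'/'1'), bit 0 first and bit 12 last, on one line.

Start: bits=0000000000000
After insert 'cow': sets bits 3 -> bits=0001000000000
After insert 'cat': sets bits 2 4 -> bits=0011100000000
After insert 'koi': sets bits 4 10 -> bits=0011100000100
After insert 'ape': sets bits 0 3 -> bits=1011100000100
After insert 'eel': sets bits 5 9 -> bits=1011110001100

Answer: 1011110001100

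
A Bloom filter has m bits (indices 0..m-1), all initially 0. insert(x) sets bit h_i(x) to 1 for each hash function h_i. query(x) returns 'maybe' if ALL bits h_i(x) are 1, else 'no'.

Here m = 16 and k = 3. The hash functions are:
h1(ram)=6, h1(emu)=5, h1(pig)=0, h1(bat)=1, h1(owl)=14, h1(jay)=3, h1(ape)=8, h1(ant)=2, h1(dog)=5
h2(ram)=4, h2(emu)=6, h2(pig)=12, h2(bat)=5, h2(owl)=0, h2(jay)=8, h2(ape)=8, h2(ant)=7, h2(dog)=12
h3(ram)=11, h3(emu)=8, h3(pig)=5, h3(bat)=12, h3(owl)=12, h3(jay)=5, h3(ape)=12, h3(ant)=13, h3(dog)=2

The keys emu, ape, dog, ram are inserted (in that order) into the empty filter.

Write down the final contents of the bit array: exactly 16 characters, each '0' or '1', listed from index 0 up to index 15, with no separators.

Answer: 0010111010011000

Derivation:
Start: bits=0000000000000000
After insert 'emu': sets bits 5 6 8 -> bits=0000011010000000
After insert 'ape': sets bits 8 12 -> bits=0000011010001000
After insert 'dog': sets bits 2 5 12 -> bits=0010011010001000
After insert 'ram': sets bits 4 6 11 -> bits=0010111010011000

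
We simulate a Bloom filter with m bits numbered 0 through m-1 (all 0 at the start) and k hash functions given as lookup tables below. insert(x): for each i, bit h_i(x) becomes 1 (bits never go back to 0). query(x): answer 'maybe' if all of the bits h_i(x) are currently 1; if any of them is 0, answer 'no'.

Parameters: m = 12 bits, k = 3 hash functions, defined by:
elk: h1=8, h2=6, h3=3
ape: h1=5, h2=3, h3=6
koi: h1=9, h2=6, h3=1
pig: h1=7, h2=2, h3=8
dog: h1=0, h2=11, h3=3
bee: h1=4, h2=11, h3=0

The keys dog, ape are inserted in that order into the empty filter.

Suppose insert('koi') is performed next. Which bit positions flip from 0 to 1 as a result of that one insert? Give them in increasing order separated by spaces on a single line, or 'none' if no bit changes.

Start: bits=000000000000
After insert 'dog': sets bits 0 3 11 -> bits=100100000001
After insert 'ape': sets bits 3 5 6 -> bits=100101100001
insert 'koi' would touch bits 1 6 9; currently bit1=0, bit6=1, bit9=0
Bits that are 0 among those (would change 0->1): 1 9

Answer: 1 9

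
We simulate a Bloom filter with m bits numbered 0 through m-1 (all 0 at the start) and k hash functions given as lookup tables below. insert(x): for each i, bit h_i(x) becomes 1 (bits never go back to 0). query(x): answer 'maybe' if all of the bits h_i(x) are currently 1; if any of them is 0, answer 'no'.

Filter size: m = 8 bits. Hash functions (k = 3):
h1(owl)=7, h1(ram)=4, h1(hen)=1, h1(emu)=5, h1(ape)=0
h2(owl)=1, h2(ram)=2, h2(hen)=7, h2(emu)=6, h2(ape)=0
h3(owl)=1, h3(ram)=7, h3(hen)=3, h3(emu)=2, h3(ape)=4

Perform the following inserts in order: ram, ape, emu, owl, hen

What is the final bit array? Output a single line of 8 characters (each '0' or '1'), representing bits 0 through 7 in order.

Start: bits=00000000
After insert 'ram': sets bits 2 4 7 -> bits=00101001
After insert 'ape': sets bits 0 4 -> bits=10101001
After insert 'emu': sets bits 2 5 6 -> bits=10101111
After insert 'owl': sets bits 1 7 -> bits=11101111
After insert 'hen': sets bits 1 3 7 -> bits=11111111

Answer: 11111111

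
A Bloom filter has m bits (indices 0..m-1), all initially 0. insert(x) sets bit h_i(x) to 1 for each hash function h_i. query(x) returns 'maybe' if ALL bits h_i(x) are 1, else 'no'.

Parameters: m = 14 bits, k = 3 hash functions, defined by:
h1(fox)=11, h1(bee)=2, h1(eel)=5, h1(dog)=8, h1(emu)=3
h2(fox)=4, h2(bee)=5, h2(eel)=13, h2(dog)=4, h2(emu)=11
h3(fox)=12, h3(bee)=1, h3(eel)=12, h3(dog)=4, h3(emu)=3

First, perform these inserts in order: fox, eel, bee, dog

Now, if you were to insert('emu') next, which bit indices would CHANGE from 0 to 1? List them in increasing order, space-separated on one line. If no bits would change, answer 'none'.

Answer: 3

Derivation:
Start: bits=00000000000000
After insert 'fox': sets bits 4 11 12 -> bits=00001000000110
After insert 'eel': sets bits 5 12 13 -> bits=00001100000111
After insert 'bee': sets bits 1 2 5 -> bits=01101100000111
After insert 'dog': sets bits 4 8 -> bits=01101100100111
insert 'emu' would touch bits 3 11; currently bit3=0, bit11=1
Bits that are 0 among those (would change 0->1): 3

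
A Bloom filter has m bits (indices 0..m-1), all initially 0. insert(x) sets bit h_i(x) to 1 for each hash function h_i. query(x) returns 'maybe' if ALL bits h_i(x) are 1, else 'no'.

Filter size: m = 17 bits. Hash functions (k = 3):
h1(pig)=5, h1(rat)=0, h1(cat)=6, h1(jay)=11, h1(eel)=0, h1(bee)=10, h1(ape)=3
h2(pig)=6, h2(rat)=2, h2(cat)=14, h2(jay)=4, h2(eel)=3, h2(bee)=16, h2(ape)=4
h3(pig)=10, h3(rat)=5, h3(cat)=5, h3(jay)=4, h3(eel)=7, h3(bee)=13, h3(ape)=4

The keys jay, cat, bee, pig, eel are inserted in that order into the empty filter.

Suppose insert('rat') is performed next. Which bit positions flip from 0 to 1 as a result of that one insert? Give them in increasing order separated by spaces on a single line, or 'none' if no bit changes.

Answer: 2

Derivation:
Start: bits=00000000000000000
After insert 'jay': sets bits 4 11 -> bits=00001000000100000
After insert 'cat': sets bits 5 6 14 -> bits=00001110000100100
After insert 'bee': sets bits 10 13 16 -> bits=00001110001101101
After insert 'pig': sets bits 5 6 10 -> bits=00001110001101101
After insert 'eel': sets bits 0 3 7 -> bits=10011111001101101
insert 'rat' would touch bits 0 2 5; currently bit0=1, bit2=0, bit5=1
Bits that are 0 among those (would change 0->1): 2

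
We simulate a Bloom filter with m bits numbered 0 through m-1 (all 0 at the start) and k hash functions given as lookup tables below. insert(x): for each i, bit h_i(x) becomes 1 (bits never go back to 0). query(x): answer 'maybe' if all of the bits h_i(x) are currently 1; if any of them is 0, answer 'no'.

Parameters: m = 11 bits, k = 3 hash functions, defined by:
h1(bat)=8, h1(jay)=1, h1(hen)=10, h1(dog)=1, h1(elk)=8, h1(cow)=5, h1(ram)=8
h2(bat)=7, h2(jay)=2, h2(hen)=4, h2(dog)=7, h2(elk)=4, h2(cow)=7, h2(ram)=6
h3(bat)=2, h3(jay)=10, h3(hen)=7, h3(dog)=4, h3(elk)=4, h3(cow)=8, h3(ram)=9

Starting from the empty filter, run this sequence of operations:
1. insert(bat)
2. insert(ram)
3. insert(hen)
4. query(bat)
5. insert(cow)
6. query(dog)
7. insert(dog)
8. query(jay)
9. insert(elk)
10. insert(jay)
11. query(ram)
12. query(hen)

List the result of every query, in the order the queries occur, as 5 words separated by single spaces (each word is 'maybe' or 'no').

Answer: maybe no maybe maybe maybe

Derivation:
Start: bits=00000000000
Op 1: insert bat -> sets bits 2 7 8 -> bits=00100001100
Op 2: insert ram -> sets bits 6 8 9 -> bits=00100011110
Op 3: insert hen -> sets bits 4 7 10 -> bits=00101011111
Op 4: query bat -> checks bit2=1, bit7=1, bit8=1 (all 1) -> maybe
Op 5: insert cow -> sets bits 5 7 8 -> bits=00101111111
Op 6: query dog -> checks bit1=0, bit4=1, bit7=1 (has a 0) -> no
Op 7: insert dog -> sets bits 1 4 7 -> bits=01101111111
Op 8: query jay -> checks bit1=1, bit2=1, bit10=1 (all 1) -> maybe
Op 9: insert elk -> sets bits 4 8 -> bits=01101111111
Op 10: insert jay -> sets bits 1 2 10 -> bits=01101111111
Op 11: query ram -> checks bit6=1, bit8=1, bit9=1 (all 1) -> maybe
Op 12: query hen -> checks bit4=1, bit7=1, bit10=1 (all 1) -> maybe
Query results in order: maybe no maybe maybe maybe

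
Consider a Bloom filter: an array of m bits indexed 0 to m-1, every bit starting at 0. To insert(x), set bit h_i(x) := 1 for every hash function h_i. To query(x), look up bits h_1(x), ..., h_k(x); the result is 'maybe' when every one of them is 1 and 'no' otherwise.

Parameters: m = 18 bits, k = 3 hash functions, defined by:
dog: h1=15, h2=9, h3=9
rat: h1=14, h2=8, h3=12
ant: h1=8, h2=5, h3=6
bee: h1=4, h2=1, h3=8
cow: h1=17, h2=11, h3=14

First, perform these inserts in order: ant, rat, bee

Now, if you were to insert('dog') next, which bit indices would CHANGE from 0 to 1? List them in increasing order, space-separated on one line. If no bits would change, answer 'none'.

Start: bits=000000000000000000
After insert 'ant': sets bits 5 6 8 -> bits=000001101000000000
After insert 'rat': sets bits 8 12 14 -> bits=000001101000101000
After insert 'bee': sets bits 1 4 8 -> bits=010011101000101000
insert 'dog' would touch bits 9 15; currently bit9=0, bit15=0
Bits that are 0 among those (would change 0->1): 9 15

Answer: 9 15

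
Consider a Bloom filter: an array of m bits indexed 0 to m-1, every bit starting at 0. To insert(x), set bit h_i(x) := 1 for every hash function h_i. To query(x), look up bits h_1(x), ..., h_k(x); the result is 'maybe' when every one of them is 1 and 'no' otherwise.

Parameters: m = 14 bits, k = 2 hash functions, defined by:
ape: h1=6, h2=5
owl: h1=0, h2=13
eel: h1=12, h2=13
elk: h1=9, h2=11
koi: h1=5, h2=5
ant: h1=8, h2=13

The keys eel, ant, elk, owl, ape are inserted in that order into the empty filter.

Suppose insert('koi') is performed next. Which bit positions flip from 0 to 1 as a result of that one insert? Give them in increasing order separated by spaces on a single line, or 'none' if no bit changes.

Answer: none

Derivation:
Start: bits=00000000000000
After insert 'eel': sets bits 12 13 -> bits=00000000000011
After insert 'ant': sets bits 8 13 -> bits=00000000100011
After insert 'elk': sets bits 9 11 -> bits=00000000110111
After insert 'owl': sets bits 0 13 -> bits=10000000110111
After insert 'ape': sets bits 5 6 -> bits=10000110110111
insert 'koi' would touch bits 5; currently bit5=1
Bits that are 0 among those (would change 0->1): none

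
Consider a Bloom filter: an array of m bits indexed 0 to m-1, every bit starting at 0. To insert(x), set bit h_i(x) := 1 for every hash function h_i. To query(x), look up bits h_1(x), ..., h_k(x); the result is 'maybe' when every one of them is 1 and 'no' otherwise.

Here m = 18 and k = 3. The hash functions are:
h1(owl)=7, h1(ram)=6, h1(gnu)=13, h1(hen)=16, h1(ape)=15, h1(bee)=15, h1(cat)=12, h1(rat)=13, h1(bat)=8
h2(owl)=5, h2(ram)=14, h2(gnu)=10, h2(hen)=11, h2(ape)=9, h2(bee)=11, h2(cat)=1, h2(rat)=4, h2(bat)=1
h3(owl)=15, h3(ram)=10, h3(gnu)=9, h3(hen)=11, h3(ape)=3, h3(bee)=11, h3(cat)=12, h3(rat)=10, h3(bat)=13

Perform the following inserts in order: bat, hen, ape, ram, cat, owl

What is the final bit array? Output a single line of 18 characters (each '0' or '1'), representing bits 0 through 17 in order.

Answer: 010101111111111110

Derivation:
Start: bits=000000000000000000
After insert 'bat': sets bits 1 8 13 -> bits=010000001000010000
After insert 'hen': sets bits 11 16 -> bits=010000001001010010
After insert 'ape': sets bits 3 9 15 -> bits=010100001101010110
After insert 'ram': sets bits 6 10 14 -> bits=010100101111011110
After insert 'cat': sets bits 1 12 -> bits=010100101111111110
After insert 'owl': sets bits 5 7 15 -> bits=010101111111111110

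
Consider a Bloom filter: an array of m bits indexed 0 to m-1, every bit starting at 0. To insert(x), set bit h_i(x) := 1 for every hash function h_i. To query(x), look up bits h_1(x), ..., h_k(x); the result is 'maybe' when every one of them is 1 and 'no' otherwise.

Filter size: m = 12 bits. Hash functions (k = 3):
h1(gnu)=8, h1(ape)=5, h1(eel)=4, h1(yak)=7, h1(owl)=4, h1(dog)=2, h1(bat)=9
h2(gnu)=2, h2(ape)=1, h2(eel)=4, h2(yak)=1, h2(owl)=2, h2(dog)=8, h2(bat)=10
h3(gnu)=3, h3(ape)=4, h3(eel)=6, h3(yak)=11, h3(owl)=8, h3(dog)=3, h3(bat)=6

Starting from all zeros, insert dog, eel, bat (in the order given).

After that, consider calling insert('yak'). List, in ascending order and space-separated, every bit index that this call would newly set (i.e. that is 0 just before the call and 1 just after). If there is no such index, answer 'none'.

Start: bits=000000000000
After insert 'dog': sets bits 2 3 8 -> bits=001100001000
After insert 'eel': sets bits 4 6 -> bits=001110101000
After insert 'bat': sets bits 6 9 10 -> bits=001110101110
insert 'yak' would touch bits 1 7 11; currently bit1=0, bit7=0, bit11=0
Bits that are 0 among those (would change 0->1): 1 7 11

Answer: 1 7 11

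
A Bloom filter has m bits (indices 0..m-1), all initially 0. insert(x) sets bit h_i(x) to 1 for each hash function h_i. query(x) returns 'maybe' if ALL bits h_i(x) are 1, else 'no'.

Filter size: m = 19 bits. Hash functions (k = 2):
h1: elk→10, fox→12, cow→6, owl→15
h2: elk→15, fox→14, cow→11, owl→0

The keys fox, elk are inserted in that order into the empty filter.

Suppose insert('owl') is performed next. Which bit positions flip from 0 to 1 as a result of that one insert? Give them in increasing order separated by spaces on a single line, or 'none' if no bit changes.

Answer: 0

Derivation:
Start: bits=0000000000000000000
After insert 'fox': sets bits 12 14 -> bits=0000000000001010000
After insert 'elk': sets bits 10 15 -> bits=0000000000101011000
insert 'owl' would touch bits 0 15; currently bit0=0, bit15=1
Bits that are 0 among those (would change 0->1): 0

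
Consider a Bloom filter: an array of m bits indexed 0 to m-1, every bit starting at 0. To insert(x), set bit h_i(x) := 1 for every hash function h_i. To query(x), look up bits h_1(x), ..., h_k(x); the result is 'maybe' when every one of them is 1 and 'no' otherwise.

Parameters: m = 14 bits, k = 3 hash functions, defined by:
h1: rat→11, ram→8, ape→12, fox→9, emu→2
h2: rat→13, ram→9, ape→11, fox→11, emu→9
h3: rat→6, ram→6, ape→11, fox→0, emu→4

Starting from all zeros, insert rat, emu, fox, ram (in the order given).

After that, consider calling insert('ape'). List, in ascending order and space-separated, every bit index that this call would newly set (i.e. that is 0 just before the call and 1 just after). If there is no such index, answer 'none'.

Start: bits=00000000000000
After insert 'rat': sets bits 6 11 13 -> bits=00000010000101
After insert 'emu': sets bits 2 4 9 -> bits=00101010010101
After insert 'fox': sets bits 0 9 11 -> bits=10101010010101
After insert 'ram': sets bits 6 8 9 -> bits=10101010110101
insert 'ape' would touch bits 11 12; currently bit11=1, bit12=0
Bits that are 0 among those (would change 0->1): 12

Answer: 12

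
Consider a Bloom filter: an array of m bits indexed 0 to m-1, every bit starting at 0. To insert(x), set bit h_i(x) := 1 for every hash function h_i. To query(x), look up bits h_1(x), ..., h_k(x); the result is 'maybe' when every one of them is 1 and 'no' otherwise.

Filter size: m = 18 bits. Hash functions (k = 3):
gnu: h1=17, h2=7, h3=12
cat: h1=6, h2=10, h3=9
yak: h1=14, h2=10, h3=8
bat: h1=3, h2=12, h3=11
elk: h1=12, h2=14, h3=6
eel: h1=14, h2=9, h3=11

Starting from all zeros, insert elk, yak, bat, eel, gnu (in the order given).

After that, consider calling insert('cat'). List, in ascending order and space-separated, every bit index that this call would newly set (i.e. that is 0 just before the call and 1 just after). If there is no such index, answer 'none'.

Answer: none

Derivation:
Start: bits=000000000000000000
After insert 'elk': sets bits 6 12 14 -> bits=000000100000101000
After insert 'yak': sets bits 8 10 14 -> bits=000000101010101000
After insert 'bat': sets bits 3 11 12 -> bits=000100101011101000
After insert 'eel': sets bits 9 11 14 -> bits=000100101111101000
After insert 'gnu': sets bits 7 12 17 -> bits=000100111111101001
insert 'cat' would touch bits 6 9 10; currently bit6=1, bit9=1, bit10=1
Bits that are 0 among those (would change 0->1): none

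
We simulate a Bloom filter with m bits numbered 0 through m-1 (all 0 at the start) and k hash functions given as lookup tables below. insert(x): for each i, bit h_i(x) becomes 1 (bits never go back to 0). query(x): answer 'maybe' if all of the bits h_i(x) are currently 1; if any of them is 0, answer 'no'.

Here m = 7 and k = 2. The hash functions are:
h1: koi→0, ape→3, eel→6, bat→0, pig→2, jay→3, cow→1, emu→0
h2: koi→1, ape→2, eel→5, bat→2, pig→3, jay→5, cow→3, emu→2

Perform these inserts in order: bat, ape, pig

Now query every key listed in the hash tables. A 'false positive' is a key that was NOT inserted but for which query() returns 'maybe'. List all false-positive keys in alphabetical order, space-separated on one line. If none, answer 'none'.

Answer: emu

Derivation:
Start: bits=0000000
After insert 'bat': sets bits 0 2 -> bits=1010000
After insert 'ape': sets bits 2 3 -> bits=1011000
After insert 'pig': sets bits 2 3 -> bits=1011000
Not inserted: cow eel emu jay koi — query each against bits=1011000:
query cow: checks bit1=0, bit3=1 (has a 0) -> no => not a false positive
query eel: checks bit5=0, bit6=0 (has a 0) -> no => not a false positive
query emu: checks bit0=1, bit2=1 (all 1) -> maybe => FALSE POSITIVE
query jay: checks bit3=1, bit5=0 (has a 0) -> no => not a false positive
query koi: checks bit0=1, bit1=0 (has a 0) -> no => not a false positive
False positives (alphabetical): emu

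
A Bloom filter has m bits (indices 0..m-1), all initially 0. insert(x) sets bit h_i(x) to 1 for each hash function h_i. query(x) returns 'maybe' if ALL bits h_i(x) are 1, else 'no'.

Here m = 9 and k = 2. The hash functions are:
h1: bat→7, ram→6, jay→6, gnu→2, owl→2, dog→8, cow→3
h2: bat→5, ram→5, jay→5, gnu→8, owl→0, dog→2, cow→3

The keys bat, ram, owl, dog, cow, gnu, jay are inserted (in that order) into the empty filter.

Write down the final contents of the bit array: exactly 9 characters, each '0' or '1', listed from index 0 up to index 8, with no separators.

Start: bits=000000000
After insert 'bat': sets bits 5 7 -> bits=000001010
After insert 'ram': sets bits 5 6 -> bits=000001110
After insert 'owl': sets bits 0 2 -> bits=101001110
After insert 'dog': sets bits 2 8 -> bits=101001111
After insert 'cow': sets bits 3 -> bits=101101111
After insert 'gnu': sets bits 2 8 -> bits=101101111
After insert 'jay': sets bits 5 6 -> bits=101101111

Answer: 101101111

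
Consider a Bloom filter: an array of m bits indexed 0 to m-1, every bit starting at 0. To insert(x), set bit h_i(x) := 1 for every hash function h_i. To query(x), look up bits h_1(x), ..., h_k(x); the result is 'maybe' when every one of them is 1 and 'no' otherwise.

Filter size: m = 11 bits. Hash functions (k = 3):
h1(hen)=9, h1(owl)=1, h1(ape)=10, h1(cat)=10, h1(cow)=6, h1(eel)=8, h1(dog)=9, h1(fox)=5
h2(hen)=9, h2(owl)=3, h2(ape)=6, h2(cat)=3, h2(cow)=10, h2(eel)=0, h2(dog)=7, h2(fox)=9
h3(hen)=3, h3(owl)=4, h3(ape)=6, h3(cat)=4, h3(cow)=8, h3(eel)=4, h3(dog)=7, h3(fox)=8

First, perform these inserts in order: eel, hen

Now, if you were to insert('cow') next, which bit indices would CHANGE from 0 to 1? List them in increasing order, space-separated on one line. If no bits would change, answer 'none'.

Answer: 6 10

Derivation:
Start: bits=00000000000
After insert 'eel': sets bits 0 4 8 -> bits=10001000100
After insert 'hen': sets bits 3 9 -> bits=10011000110
insert 'cow' would touch bits 6 8 10; currently bit6=0, bit8=1, bit10=0
Bits that are 0 among those (would change 0->1): 6 10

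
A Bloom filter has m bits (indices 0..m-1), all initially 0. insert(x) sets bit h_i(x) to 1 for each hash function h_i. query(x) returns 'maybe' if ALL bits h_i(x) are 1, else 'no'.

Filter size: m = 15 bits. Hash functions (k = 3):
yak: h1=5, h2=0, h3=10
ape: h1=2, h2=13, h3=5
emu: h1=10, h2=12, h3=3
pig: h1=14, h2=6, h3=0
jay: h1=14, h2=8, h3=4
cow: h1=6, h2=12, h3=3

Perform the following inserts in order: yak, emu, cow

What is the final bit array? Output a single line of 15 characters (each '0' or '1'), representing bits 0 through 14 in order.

Start: bits=000000000000000
After insert 'yak': sets bits 0 5 10 -> bits=100001000010000
After insert 'emu': sets bits 3 10 12 -> bits=100101000010100
After insert 'cow': sets bits 3 6 12 -> bits=100101100010100

Answer: 100101100010100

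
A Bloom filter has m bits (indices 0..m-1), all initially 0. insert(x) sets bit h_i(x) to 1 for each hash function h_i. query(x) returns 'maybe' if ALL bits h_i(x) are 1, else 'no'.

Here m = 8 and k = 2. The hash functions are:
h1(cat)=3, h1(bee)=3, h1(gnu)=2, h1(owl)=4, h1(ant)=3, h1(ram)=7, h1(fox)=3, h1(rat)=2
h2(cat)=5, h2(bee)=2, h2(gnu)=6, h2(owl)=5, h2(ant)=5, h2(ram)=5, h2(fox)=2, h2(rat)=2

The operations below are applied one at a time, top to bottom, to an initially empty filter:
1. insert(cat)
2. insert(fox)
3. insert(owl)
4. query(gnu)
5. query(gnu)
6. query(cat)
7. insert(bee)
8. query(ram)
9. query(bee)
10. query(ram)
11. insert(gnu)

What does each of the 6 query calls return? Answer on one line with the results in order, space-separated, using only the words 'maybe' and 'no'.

Answer: no no maybe no maybe no

Derivation:
Start: bits=00000000
Op 1: insert cat -> sets bits 3 5 -> bits=00010100
Op 2: insert fox -> sets bits 2 3 -> bits=00110100
Op 3: insert owl -> sets bits 4 5 -> bits=00111100
Op 4: query gnu -> checks bit2=1, bit6=0 (has a 0) -> no
Op 5: query gnu -> checks bit2=1, bit6=0 (has a 0) -> no
Op 6: query cat -> checks bit3=1, bit5=1 (all 1) -> maybe
Op 7: insert bee -> sets bits 2 3 -> bits=00111100
Op 8: query ram -> checks bit5=1, bit7=0 (has a 0) -> no
Op 9: query bee -> checks bit2=1, bit3=1 (all 1) -> maybe
Op 10: query ram -> checks bit5=1, bit7=0 (has a 0) -> no
Op 11: insert gnu -> sets bits 2 6 -> bits=00111110
Query results in order: no no maybe no maybe no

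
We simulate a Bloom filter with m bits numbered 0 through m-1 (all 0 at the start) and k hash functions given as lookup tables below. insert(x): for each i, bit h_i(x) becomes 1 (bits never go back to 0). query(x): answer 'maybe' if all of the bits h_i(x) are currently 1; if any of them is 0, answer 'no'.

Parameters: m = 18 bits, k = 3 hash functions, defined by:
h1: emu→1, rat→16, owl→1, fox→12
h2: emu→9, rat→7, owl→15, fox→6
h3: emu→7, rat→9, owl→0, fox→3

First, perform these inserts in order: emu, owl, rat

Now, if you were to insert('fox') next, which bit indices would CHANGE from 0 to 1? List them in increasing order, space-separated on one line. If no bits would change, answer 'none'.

Start: bits=000000000000000000
After insert 'emu': sets bits 1 7 9 -> bits=010000010100000000
After insert 'owl': sets bits 0 1 15 -> bits=110000010100000100
After insert 'rat': sets bits 7 9 16 -> bits=110000010100000110
insert 'fox' would touch bits 3 6 12; currently bit3=0, bit6=0, bit12=0
Bits that are 0 among those (would change 0->1): 3 6 12

Answer: 3 6 12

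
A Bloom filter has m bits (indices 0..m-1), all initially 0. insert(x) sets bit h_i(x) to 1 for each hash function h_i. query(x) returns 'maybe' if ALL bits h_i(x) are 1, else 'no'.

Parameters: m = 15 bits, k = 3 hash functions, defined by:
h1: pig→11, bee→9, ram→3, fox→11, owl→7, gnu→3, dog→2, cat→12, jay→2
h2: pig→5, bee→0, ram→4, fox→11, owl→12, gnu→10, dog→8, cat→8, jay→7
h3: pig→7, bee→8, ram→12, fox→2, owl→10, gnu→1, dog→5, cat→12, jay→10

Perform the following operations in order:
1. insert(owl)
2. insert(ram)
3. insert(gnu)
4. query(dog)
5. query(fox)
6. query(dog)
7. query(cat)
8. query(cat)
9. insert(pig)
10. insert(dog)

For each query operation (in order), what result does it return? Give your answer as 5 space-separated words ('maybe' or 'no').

Answer: no no no no no

Derivation:
Start: bits=000000000000000
Op 1: insert owl -> sets bits 7 10 12 -> bits=000000010010100
Op 2: insert ram -> sets bits 3 4 12 -> bits=000110010010100
Op 3: insert gnu -> sets bits 1 3 10 -> bits=010110010010100
Op 4: query dog -> checks bit2=0, bit5=0, bit8=0 (has a 0) -> no
Op 5: query fox -> checks bit2=0, bit11=0 (has a 0) -> no
Op 6: query dog -> checks bit2=0, bit5=0, bit8=0 (has a 0) -> no
Op 7: query cat -> checks bit8=0, bit12=1 (has a 0) -> no
Op 8: query cat -> checks bit8=0, bit12=1 (has a 0) -> no
Op 9: insert pig -> sets bits 5 7 11 -> bits=010111010011100
Op 10: insert dog -> sets bits 2 5 8 -> bits=011111011011100
Query results in order: no no no no no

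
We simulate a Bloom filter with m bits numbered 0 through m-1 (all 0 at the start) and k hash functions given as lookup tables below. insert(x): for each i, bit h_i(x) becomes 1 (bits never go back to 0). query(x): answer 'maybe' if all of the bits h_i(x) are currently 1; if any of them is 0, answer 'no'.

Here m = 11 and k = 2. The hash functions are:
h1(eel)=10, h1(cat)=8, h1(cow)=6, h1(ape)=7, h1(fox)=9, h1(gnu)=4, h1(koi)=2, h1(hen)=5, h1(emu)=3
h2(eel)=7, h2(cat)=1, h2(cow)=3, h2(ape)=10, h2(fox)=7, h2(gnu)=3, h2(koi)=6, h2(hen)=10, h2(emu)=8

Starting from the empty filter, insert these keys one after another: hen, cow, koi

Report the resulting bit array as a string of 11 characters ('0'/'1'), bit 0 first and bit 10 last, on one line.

Answer: 00110110001

Derivation:
Start: bits=00000000000
After insert 'hen': sets bits 5 10 -> bits=00000100001
After insert 'cow': sets bits 3 6 -> bits=00010110001
After insert 'koi': sets bits 2 6 -> bits=00110110001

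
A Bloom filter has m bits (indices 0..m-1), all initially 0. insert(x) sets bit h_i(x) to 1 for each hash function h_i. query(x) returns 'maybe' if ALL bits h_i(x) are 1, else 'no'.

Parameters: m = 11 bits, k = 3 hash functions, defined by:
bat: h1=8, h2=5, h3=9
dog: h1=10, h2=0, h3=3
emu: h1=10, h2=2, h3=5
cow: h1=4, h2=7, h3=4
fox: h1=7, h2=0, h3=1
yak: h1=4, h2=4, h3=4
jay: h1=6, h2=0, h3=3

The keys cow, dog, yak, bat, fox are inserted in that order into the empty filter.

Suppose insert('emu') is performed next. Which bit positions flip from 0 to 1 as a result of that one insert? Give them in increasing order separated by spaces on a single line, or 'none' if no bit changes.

Start: bits=00000000000
After insert 'cow': sets bits 4 7 -> bits=00001001000
After insert 'dog': sets bits 0 3 10 -> bits=10011001001
After insert 'yak': sets bits 4 -> bits=10011001001
After insert 'bat': sets bits 5 8 9 -> bits=10011101111
After insert 'fox': sets bits 0 1 7 -> bits=11011101111
insert 'emu' would touch bits 2 5 10; currently bit2=0, bit5=1, bit10=1
Bits that are 0 among those (would change 0->1): 2

Answer: 2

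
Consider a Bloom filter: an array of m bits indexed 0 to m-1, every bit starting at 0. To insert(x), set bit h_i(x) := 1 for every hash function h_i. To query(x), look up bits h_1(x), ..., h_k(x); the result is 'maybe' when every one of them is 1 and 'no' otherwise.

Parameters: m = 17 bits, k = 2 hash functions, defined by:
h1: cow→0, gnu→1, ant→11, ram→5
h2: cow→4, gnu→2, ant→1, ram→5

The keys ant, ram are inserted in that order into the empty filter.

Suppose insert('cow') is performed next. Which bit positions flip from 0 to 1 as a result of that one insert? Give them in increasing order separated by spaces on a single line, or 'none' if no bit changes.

Answer: 0 4

Derivation:
Start: bits=00000000000000000
After insert 'ant': sets bits 1 11 -> bits=01000000000100000
After insert 'ram': sets bits 5 -> bits=01000100000100000
insert 'cow' would touch bits 0 4; currently bit0=0, bit4=0
Bits that are 0 among those (would change 0->1): 0 4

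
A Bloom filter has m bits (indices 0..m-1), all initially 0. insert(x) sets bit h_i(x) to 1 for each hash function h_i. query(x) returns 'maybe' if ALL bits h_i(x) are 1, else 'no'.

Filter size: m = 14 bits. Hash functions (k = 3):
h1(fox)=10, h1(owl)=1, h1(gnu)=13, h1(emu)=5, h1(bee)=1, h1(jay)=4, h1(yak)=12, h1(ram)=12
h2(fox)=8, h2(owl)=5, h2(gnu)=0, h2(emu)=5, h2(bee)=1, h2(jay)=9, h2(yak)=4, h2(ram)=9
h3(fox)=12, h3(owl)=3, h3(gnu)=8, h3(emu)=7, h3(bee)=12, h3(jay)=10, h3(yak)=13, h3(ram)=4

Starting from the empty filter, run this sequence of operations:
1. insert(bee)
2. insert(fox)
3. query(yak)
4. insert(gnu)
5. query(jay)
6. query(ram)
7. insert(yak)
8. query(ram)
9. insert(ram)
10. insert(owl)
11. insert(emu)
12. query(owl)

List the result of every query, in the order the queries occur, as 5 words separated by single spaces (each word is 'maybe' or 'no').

Start: bits=00000000000000
Op 1: insert bee -> sets bits 1 12 -> bits=01000000000010
Op 2: insert fox -> sets bits 8 10 12 -> bits=01000000101010
Op 3: query yak -> checks bit4=0, bit12=1, bit13=0 (has a 0) -> no
Op 4: insert gnu -> sets bits 0 8 13 -> bits=11000000101011
Op 5: query jay -> checks bit4=0, bit9=0, bit10=1 (has a 0) -> no
Op 6: query ram -> checks bit4=0, bit9=0, bit12=1 (has a 0) -> no
Op 7: insert yak -> sets bits 4 12 13 -> bits=11001000101011
Op 8: query ram -> checks bit4=1, bit9=0, bit12=1 (has a 0) -> no
Op 9: insert ram -> sets bits 4 9 12 -> bits=11001000111011
Op 10: insert owl -> sets bits 1 3 5 -> bits=11011100111011
Op 11: insert emu -> sets bits 5 7 -> bits=11011101111011
Op 12: query owl -> checks bit1=1, bit3=1, bit5=1 (all 1) -> maybe
Query results in order: no no no no maybe

Answer: no no no no maybe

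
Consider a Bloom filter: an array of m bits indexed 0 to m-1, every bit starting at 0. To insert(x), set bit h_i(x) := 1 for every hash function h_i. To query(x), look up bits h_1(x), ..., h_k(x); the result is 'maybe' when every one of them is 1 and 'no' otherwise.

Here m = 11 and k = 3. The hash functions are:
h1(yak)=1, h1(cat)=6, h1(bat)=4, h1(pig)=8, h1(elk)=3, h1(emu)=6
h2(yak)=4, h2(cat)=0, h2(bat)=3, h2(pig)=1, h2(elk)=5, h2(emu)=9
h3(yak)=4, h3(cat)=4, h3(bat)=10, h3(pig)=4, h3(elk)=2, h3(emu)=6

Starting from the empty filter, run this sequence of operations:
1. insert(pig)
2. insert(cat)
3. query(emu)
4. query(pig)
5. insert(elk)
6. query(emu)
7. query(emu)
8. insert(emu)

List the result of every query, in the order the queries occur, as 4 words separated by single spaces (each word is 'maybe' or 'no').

Answer: no maybe no no

Derivation:
Start: bits=00000000000
Op 1: insert pig -> sets bits 1 4 8 -> bits=01001000100
Op 2: insert cat -> sets bits 0 4 6 -> bits=11001010100
Op 3: query emu -> checks bit6=1, bit9=0 (has a 0) -> no
Op 4: query pig -> checks bit1=1, bit4=1, bit8=1 (all 1) -> maybe
Op 5: insert elk -> sets bits 2 3 5 -> bits=11111110100
Op 6: query emu -> checks bit6=1, bit9=0 (has a 0) -> no
Op 7: query emu -> checks bit6=1, bit9=0 (has a 0) -> no
Op 8: insert emu -> sets bits 6 9 -> bits=11111110110
Query results in order: no maybe no no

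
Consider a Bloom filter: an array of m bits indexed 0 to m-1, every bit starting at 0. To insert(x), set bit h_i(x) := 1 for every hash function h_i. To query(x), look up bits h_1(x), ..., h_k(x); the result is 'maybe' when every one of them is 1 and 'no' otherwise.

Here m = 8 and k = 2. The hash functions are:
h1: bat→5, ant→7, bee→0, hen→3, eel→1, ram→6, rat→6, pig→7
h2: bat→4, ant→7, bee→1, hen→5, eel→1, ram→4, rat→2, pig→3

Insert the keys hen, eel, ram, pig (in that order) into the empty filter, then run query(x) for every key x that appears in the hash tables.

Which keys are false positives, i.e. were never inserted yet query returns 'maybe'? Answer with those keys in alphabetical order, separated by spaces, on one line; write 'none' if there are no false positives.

Start: bits=00000000
After insert 'hen': sets bits 3 5 -> bits=00010100
After insert 'eel': sets bits 1 -> bits=01010100
After insert 'ram': sets bits 4 6 -> bits=01011110
After insert 'pig': sets bits 3 7 -> bits=01011111
Not inserted: ant bat bee rat — query each against bits=01011111:
query ant: checks bit7=1 (all 1) -> maybe => FALSE POSITIVE
query bat: checks bit4=1, bit5=1 (all 1) -> maybe => FALSE POSITIVE
query bee: checks bit0=0, bit1=1 (has a 0) -> no => not a false positive
query rat: checks bit2=0, bit6=1 (has a 0) -> no => not a false positive
False positives (alphabetical): ant bat

Answer: ant bat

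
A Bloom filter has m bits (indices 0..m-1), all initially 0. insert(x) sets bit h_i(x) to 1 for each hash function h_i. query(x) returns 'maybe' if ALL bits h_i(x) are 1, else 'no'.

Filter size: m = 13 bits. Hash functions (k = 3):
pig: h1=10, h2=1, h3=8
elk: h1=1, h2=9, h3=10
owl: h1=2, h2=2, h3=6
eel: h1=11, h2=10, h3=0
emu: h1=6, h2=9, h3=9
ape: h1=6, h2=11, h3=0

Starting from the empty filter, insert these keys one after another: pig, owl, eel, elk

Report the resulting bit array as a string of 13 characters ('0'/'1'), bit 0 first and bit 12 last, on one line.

Start: bits=0000000000000
After insert 'pig': sets bits 1 8 10 -> bits=0100000010100
After insert 'owl': sets bits 2 6 -> bits=0110001010100
After insert 'eel': sets bits 0 10 11 -> bits=1110001010110
After insert 'elk': sets bits 1 9 10 -> bits=1110001011110

Answer: 1110001011110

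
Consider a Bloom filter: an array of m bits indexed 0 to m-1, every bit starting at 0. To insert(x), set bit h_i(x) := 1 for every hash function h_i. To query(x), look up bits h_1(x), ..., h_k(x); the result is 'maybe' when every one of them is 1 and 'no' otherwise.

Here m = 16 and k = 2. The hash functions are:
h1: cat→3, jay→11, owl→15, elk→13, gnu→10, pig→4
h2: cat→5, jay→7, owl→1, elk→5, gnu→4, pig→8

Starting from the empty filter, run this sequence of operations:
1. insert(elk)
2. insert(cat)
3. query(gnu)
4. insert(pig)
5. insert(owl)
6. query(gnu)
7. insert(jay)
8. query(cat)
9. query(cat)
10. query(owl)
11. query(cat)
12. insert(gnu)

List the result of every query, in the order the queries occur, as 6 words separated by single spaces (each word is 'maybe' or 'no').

Start: bits=0000000000000000
Op 1: insert elk -> sets bits 5 13 -> bits=0000010000000100
Op 2: insert cat -> sets bits 3 5 -> bits=0001010000000100
Op 3: query gnu -> checks bit4=0, bit10=0 (has a 0) -> no
Op 4: insert pig -> sets bits 4 8 -> bits=0001110010000100
Op 5: insert owl -> sets bits 1 15 -> bits=0101110010000101
Op 6: query gnu -> checks bit4=1, bit10=0 (has a 0) -> no
Op 7: insert jay -> sets bits 7 11 -> bits=0101110110010101
Op 8: query cat -> checks bit3=1, bit5=1 (all 1) -> maybe
Op 9: query cat -> checks bit3=1, bit5=1 (all 1) -> maybe
Op 10: query owl -> checks bit1=1, bit15=1 (all 1) -> maybe
Op 11: query cat -> checks bit3=1, bit5=1 (all 1) -> maybe
Op 12: insert gnu -> sets bits 4 10 -> bits=0101110110110101
Query results in order: no no maybe maybe maybe maybe

Answer: no no maybe maybe maybe maybe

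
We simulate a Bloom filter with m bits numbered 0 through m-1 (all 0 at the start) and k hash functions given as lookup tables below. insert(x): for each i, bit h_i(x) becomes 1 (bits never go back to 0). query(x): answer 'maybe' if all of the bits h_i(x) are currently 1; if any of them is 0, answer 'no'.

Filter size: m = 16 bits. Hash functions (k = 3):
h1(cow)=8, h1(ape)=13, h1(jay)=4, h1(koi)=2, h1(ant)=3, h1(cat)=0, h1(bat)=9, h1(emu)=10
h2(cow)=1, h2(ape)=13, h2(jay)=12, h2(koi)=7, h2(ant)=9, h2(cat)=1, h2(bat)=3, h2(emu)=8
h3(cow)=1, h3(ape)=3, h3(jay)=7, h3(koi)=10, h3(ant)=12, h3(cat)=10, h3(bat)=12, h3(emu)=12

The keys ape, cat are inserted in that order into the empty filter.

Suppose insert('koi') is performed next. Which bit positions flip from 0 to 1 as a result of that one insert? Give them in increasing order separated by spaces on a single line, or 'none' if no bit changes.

Answer: 2 7

Derivation:
Start: bits=0000000000000000
After insert 'ape': sets bits 3 13 -> bits=0001000000000100
After insert 'cat': sets bits 0 1 10 -> bits=1101000000100100
insert 'koi' would touch bits 2 7 10; currently bit2=0, bit7=0, bit10=1
Bits that are 0 among those (would change 0->1): 2 7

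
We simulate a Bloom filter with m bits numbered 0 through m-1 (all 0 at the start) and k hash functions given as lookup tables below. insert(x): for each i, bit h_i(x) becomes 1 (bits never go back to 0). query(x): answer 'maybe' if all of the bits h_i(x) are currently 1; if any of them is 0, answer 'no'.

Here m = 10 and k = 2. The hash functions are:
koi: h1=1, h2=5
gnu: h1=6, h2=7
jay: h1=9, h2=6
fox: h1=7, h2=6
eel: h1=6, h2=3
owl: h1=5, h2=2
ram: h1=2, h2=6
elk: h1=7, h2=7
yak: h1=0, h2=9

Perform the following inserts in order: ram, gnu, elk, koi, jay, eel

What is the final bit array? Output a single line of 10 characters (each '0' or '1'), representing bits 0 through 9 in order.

Answer: 0111011101

Derivation:
Start: bits=0000000000
After insert 'ram': sets bits 2 6 -> bits=0010001000
After insert 'gnu': sets bits 6 7 -> bits=0010001100
After insert 'elk': sets bits 7 -> bits=0010001100
After insert 'koi': sets bits 1 5 -> bits=0110011100
After insert 'jay': sets bits 6 9 -> bits=0110011101
After insert 'eel': sets bits 3 6 -> bits=0111011101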